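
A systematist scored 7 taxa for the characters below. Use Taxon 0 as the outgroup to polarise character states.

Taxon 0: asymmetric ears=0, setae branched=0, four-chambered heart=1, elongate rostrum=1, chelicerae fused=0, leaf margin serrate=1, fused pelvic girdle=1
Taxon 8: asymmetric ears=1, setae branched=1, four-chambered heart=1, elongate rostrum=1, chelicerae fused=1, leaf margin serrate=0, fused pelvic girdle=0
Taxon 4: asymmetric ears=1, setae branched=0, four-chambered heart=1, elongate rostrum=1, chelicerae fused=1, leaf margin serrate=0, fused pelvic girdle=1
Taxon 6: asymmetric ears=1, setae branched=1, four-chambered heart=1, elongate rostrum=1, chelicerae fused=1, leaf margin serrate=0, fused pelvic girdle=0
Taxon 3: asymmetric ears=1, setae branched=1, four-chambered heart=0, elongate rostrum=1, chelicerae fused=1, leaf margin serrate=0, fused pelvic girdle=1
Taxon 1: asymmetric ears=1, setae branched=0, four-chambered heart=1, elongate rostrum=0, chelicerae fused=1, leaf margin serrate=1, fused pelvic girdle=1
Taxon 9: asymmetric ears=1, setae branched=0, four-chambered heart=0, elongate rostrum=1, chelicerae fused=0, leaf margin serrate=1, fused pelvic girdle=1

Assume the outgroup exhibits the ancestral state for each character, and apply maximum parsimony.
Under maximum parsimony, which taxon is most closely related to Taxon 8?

Character polarity is set by the outgroup: the derived state is whichever differs from the outgroup's state, so for four-chambered heart, elongate rostrum, leaf margin serrate, fused pelvic girdle the derived state is '0', and for the remaining characters it is '1'.
All ingroup taxa share the derived state '1' for asymmetric ears; it defines the ingroup but does not resolve relationships within it.
setae branched (derived state '1') is shared by Taxon 3, Taxon 6, and Taxon 8 — a synapomorphy uniting that clade.
four-chambered heart groups Taxon 3 and Taxon 9, which is incompatible with the clades supported by the remaining characters; treating it as convergent (homoplasy) costs fewer steps than any alternative tree.
elongate rostrum (derived state '0') is unique to Taxon 1 (autapomorphy; uninformative for grouping).
chelicerae fused: derived state '1' in Taxon 1, Taxon 3, Taxon 4, Taxon 6, and Taxon 8 only — synapomorphy for {Taxon 1, Taxon 3, Taxon 4, Taxon 6, Taxon 8}.
Only Taxon 3, Taxon 4, Taxon 6, and Taxon 8 show the derived state '0' for leaf margin serrate, supporting them as a clade.
Only Taxon 6 and Taxon 8 show the derived state '0' for fused pelvic girdle, supporting them as a clade.
Most parsimonious ingroup topology: (((((Taxon 8,Taxon 6),Taxon 3),Taxon 4),Taxon 1),Taxon 9).
Taxon 8 and Taxon 6 form a cherry on this tree, so they are sister taxa.

Taxon 6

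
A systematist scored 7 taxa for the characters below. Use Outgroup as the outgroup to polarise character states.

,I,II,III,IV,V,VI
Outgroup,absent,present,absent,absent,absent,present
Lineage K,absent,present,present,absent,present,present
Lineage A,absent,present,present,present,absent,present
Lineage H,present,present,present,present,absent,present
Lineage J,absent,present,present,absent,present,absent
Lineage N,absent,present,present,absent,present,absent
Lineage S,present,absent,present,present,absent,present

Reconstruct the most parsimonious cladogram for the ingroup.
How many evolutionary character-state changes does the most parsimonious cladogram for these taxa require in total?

Character polarity is set by the outgroup: the derived state is whichever differs from the outgroup's state, so for II, VI the derived state is 'absent', and for the remaining characters it is 'present'.
I (derived state 'present') is shared by Lineage H and Lineage S — a synapomorphy uniting that clade.
II (derived state 'absent') is unique to Lineage S (autapomorphy; uninformative for grouping).
III (derived state 'present') is shared by all ingroup taxa — unites the whole ingroup.
IV: derived state 'present' in Lineage A, Lineage H, and Lineage S only — synapomorphy for {Lineage A, Lineage H, Lineage S}.
V (derived state 'present') is shared by Lineage J, Lineage K, and Lineage N — a synapomorphy uniting that clade.
Only Lineage J and Lineage N show the derived state 'absent' for VI, supporting them as a clade.
Most parsimonious ingroup topology: ((Lineage K,(Lineage J,Lineage N)),(Lineage A,(Lineage H,Lineage S))).
Changes per character on this tree: I: 1; II: 1; III: 1; IV: 1; V: 1; VI: 1.
Total = 6.

6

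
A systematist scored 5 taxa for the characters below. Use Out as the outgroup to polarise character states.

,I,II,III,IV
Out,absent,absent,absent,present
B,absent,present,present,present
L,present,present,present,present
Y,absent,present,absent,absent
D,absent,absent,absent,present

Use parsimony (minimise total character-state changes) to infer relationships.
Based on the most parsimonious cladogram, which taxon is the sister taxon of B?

L

Character polarity is set by the outgroup: the derived state is whichever differs from the outgroup's state, so for IV the derived state is 'absent', and for the remaining characters it is 'present'.
I: derived state 'present' in L only — an autapomorphy, so it tells us nothing about relationships among taxa.
II: derived state 'present' in B, L, and Y only — synapomorphy for {B, L, Y}.
Only B and L show the derived state 'present' for III, supporting them as a clade.
IV (derived state 'absent') is unique to Y (autapomorphy; uninformative for grouping).
Most parsimonious ingroup topology: (((B,L),Y),D).
B and L form a cherry on this tree, so they are sister taxa.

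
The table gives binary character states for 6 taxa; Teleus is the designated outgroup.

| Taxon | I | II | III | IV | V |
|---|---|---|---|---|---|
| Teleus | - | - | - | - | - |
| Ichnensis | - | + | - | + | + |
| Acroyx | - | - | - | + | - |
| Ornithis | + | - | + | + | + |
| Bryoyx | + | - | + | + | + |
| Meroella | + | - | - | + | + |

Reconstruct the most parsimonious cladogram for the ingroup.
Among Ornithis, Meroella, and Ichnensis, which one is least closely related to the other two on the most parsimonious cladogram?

Ichnensis

The outgroup has state '-' for every character, so '+' is the derived state throughout.
I (derived state '+') is shared by Bryoyx, Meroella, and Ornithis — a synapomorphy uniting that clade.
II: derived state '+' in Ichnensis only — an autapomorphy, so it tells us nothing about relationships among taxa.
III: derived state '+' in Bryoyx and Ornithis only — synapomorphy for {Bryoyx, Ornithis}.
IV (derived state '+') is shared by all ingroup taxa — unites the whole ingroup.
V: derived state '+' in Bryoyx, Ichnensis, Meroella, and Ornithis only — synapomorphy for {Bryoyx, Ichnensis, Meroella, Ornithis}.
Most parsimonious ingroup topology: ((Ichnensis,((Ornithis,Bryoyx),Meroella)),Acroyx).
Ornithis and Meroella share a more recent common ancestor with each other than either does with Ichnensis, so Ichnensis is the least closely related of the three.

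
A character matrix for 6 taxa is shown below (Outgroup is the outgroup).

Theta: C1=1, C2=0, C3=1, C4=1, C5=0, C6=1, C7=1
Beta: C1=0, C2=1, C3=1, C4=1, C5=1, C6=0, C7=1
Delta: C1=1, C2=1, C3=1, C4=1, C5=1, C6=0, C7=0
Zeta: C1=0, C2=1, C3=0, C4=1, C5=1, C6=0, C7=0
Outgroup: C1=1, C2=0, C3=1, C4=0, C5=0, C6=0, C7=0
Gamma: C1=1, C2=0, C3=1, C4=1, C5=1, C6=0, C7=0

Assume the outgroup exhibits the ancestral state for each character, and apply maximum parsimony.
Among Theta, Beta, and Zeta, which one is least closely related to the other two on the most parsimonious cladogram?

Theta

Character polarity is set by the outgroup: the derived state is whichever differs from the outgroup's state, so for C1, C3 the derived state is '0', and for the remaining characters it is '1'.
Only Beta and Zeta show the derived state '0' for C1, supporting them as a clade.
C2 (derived state '1') is shared by Beta, Delta, and Zeta — a synapomorphy uniting that clade.
C3 (derived state '0') is unique to Zeta (autapomorphy; uninformative for grouping).
All ingroup taxa share the derived state '1' for C4; it defines the ingroup but does not resolve relationships within it.
C5: derived state '1' in Beta, Delta, Gamma, and Zeta only — synapomorphy for {Beta, Delta, Gamma, Zeta}.
C6 (derived state '1') is unique to Theta (autapomorphy; uninformative for grouping).
C7 (state '1') occurs in Beta and Theta but conflicts with the nesting implied by the other characters — most parsimoniously interpreted as homoplasy.
Most parsimonious ingroup topology: (((Delta,(Zeta,Beta)),Gamma),Theta).
Beta and Zeta share a more recent common ancestor with each other than either does with Theta, so Theta is the least closely related of the three.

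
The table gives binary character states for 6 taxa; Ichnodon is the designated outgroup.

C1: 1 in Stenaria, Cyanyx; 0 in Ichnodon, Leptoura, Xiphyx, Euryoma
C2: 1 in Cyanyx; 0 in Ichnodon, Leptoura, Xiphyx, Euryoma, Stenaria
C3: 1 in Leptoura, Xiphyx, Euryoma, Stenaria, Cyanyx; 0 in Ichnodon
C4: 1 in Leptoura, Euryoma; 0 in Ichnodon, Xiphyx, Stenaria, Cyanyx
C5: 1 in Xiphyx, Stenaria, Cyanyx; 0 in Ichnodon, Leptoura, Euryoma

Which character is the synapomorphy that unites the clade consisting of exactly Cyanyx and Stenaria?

C1

The outgroup has state '0' for every character, so '1' is the derived state throughout.
C1: derived state '1' in Cyanyx and Stenaria only — synapomorphy for {Cyanyx, Stenaria}.
C2 (derived state '1') is unique to Cyanyx (autapomorphy; uninformative for grouping).
All ingroup taxa share the derived state '1' for C3; it defines the ingroup but does not resolve relationships within it.
C4: derived state '1' in Euryoma and Leptoura only — synapomorphy for {Euryoma, Leptoura}.
C5: derived state '1' in Cyanyx, Stenaria, and Xiphyx only — synapomorphy for {Cyanyx, Stenaria, Xiphyx}.
Most parsimonious ingroup topology: ((Leptoura,Euryoma),(Xiphyx,(Stenaria,Cyanyx))).
The clade {Cyanyx, Stenaria} is supported by C1: its derived state '1' occurs in exactly those taxa and in no other taxon (including the outgroup).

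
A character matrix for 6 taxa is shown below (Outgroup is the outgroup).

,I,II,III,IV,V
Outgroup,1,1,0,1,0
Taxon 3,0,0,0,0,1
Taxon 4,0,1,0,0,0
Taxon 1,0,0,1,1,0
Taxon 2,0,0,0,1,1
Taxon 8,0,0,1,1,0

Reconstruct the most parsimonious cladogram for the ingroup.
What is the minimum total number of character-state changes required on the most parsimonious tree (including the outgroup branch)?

Character polarity is set by the outgroup: the derived state is whichever differs from the outgroup's state, so for I, II, IV the derived state is '0', and for the remaining characters it is '1'.
All ingroup taxa share the derived state '0' for I; it defines the ingroup but does not resolve relationships within it.
II (derived state '0') is shared by Taxon 1, Taxon 2, Taxon 3, and Taxon 8 — a synapomorphy uniting that clade.
III: derived state '1' in Taxon 1 and Taxon 8 only — synapomorphy for {Taxon 1, Taxon 8}.
IV (state '0') occurs in Taxon 3 and Taxon 4 but conflicts with the nesting implied by the other characters — most parsimoniously interpreted as homoplasy.
Only Taxon 2 and Taxon 3 show the derived state '1' for V, supporting them as a clade.
Most parsimonious ingroup topology: (((Taxon 3,Taxon 2),(Taxon 1,Taxon 8)),Taxon 4).
Changes per character on this tree: I: 1; II: 1; III: 1; IV: 2; V: 1.
Total = 6.

6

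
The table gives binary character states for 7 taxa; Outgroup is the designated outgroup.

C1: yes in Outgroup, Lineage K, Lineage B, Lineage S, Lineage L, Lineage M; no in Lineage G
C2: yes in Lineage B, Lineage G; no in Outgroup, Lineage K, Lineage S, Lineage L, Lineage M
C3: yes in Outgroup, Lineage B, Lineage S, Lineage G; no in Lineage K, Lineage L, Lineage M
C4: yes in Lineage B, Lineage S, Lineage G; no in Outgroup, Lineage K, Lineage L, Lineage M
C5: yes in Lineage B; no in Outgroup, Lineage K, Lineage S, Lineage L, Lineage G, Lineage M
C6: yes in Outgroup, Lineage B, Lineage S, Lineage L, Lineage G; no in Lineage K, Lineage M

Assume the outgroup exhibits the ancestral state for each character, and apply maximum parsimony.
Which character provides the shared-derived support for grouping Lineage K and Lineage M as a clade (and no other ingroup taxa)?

Character polarity is set by the outgroup: the derived state is whichever differs from the outgroup's state, so for C1, C3, C6 the derived state is 'no', and for the remaining characters it is 'yes'.
C1 (derived state 'no') is unique to Lineage G (autapomorphy; uninformative for grouping).
Only Lineage B and Lineage G show the derived state 'yes' for C2, supporting them as a clade.
C3 (derived state 'no') is shared by Lineage K, Lineage L, and Lineage M — a synapomorphy uniting that clade.
C4 (derived state 'yes') is shared by Lineage B, Lineage G, and Lineage S — a synapomorphy uniting that clade.
C5: derived state 'yes' in Lineage B only — an autapomorphy, so it tells us nothing about relationships among taxa.
C6: derived state 'no' in Lineage K and Lineage M only — synapomorphy for {Lineage K, Lineage M}.
Most parsimonious ingroup topology: (((Lineage K,Lineage M),Lineage L),((Lineage B,Lineage G),Lineage S)).
The clade {Lineage K, Lineage M} is supported by C6: its derived state 'no' occurs in exactly those taxa and in no other taxon (including the outgroup).

C6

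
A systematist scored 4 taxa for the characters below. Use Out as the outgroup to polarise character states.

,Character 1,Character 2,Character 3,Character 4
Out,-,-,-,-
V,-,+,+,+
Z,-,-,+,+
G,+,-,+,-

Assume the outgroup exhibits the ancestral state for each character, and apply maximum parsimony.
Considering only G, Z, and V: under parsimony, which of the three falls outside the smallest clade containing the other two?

The outgroup has state '-' for every character, so '+' is the derived state throughout.
Character 1 (derived state '+') is unique to G (autapomorphy; uninformative for grouping).
Character 2: derived state '+' in V only — an autapomorphy, so it tells us nothing about relationships among taxa.
Character 3 (derived state '+') is shared by all ingroup taxa — unites the whole ingroup.
Character 4: derived state '+' in V and Z only — synapomorphy for {V, Z}.
Most parsimonious ingroup topology: ((V,Z),G).
Z and V share a more recent common ancestor with each other than either does with G, so G is the least closely related of the three.

G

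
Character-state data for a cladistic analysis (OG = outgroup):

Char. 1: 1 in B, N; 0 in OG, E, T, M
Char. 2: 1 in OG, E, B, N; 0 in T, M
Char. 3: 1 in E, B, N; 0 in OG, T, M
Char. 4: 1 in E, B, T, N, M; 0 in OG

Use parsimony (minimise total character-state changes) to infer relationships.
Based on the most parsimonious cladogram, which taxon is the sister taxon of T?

Character polarity is set by the outgroup: the derived state is whichever differs from the outgroup's state, so for Char. 2 the derived state is '0', and for the remaining characters it is '1'.
Char. 1: derived state '1' in B and N only — synapomorphy for {B, N}.
Char. 2: derived state '0' in M and T only — synapomorphy for {M, T}.
Char. 3 (derived state '1') is shared by B, E, and N — a synapomorphy uniting that clade.
Char. 4 (derived state '1') is shared by all ingroup taxa — unites the whole ingroup.
Most parsimonious ingroup topology: ((E,(B,N)),(T,M)).
T and M form a cherry on this tree, so they are sister taxa.

M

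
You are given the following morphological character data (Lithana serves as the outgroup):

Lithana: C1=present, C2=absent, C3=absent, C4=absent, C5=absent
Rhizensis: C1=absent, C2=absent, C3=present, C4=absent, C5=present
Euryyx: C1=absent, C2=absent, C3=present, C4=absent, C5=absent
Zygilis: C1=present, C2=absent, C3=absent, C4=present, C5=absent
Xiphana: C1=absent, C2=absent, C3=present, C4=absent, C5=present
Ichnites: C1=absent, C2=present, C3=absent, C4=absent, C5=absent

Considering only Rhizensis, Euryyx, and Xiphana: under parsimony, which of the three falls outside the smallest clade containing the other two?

Euryyx

Character polarity is set by the outgroup: the derived state is whichever differs from the outgroup's state, so for C1 the derived state is 'absent', and for the remaining characters it is 'present'.
Only Euryyx, Ichnites, Rhizensis, and Xiphana show the derived state 'absent' for C1, supporting them as a clade.
C2 (derived state 'present') is unique to Ichnites (autapomorphy; uninformative for grouping).
C3: derived state 'present' in Euryyx, Rhizensis, and Xiphana only — synapomorphy for {Euryyx, Rhizensis, Xiphana}.
C4 (derived state 'present') is unique to Zygilis (autapomorphy; uninformative for grouping).
C5 (derived state 'present') is shared by Rhizensis and Xiphana — a synapomorphy uniting that clade.
Most parsimonious ingroup topology: ((((Rhizensis,Xiphana),Euryyx),Ichnites),Zygilis).
Xiphana and Rhizensis share a more recent common ancestor with each other than either does with Euryyx, so Euryyx is the least closely related of the three.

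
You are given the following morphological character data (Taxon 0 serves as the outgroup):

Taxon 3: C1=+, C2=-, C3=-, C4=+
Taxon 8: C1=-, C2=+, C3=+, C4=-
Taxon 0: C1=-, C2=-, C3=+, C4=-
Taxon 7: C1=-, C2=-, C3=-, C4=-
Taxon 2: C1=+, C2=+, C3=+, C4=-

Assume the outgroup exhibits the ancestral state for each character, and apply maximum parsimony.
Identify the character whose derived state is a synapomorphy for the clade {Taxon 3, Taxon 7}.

Character polarity is set by the outgroup: the derived state is whichever differs from the outgroup's state, so for C3 the derived state is '-', and for the remaining characters it is '+'.
C1 (state '+') occurs in Taxon 2 and Taxon 3 but conflicts with the nesting implied by the other characters — most parsimoniously interpreted as homoplasy.
C2: derived state '+' in Taxon 2 and Taxon 8 only — synapomorphy for {Taxon 2, Taxon 8}.
C3 (derived state '-') is shared by Taxon 3 and Taxon 7 — a synapomorphy uniting that clade.
C4 (derived state '+') is unique to Taxon 3 (autapomorphy; uninformative for grouping).
Most parsimonious ingroup topology: ((Taxon 3,Taxon 7),(Taxon 8,Taxon 2)).
The clade {Taxon 3, Taxon 7} is supported by C3: its derived state '-' occurs in exactly those taxa and in no other taxon (including the outgroup).

C3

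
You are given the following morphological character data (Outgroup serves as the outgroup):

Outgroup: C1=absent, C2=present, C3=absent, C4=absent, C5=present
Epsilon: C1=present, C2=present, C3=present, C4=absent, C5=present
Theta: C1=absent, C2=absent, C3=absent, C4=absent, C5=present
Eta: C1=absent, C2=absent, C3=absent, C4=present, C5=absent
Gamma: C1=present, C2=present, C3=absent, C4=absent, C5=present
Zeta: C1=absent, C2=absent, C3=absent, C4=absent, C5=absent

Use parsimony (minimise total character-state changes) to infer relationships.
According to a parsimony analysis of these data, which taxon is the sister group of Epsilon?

Character polarity is set by the outgroup: the derived state is whichever differs from the outgroup's state, so for C2, C5 the derived state is 'absent', and for the remaining characters it is 'present'.
C1: derived state 'present' in Epsilon and Gamma only — synapomorphy for {Epsilon, Gamma}.
Only Eta, Theta, and Zeta show the derived state 'absent' for C2, supporting them as a clade.
C3 (derived state 'present') is unique to Epsilon (autapomorphy; uninformative for grouping).
C4 (derived state 'present') is unique to Eta (autapomorphy; uninformative for grouping).
C5 (derived state 'absent') is shared by Eta and Zeta — a synapomorphy uniting that clade.
Most parsimonious ingroup topology: ((Epsilon,Gamma),(Theta,(Eta,Zeta))).
Epsilon and Gamma form a cherry on this tree, so they are sister taxa.

Gamma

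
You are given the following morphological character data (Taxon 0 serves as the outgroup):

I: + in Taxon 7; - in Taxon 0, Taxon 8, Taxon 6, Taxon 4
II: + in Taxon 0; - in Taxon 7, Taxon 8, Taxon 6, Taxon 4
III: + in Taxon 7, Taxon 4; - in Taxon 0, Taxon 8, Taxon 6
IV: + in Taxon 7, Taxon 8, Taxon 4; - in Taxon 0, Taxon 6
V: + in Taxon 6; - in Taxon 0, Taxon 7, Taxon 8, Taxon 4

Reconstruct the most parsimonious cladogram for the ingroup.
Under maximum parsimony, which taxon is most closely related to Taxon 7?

Taxon 4

Character polarity is set by the outgroup: the derived state is whichever differs from the outgroup's state, so for II the derived state is '-', and for the remaining characters it is '+'.
I (derived state '+') is unique to Taxon 7 (autapomorphy; uninformative for grouping).
II (derived state '-') is shared by all ingroup taxa — unites the whole ingroup.
III: derived state '+' in Taxon 4 and Taxon 7 only — synapomorphy for {Taxon 4, Taxon 7}.
Only Taxon 4, Taxon 7, and Taxon 8 show the derived state '+' for IV, supporting them as a clade.
V: derived state '+' in Taxon 6 only — an autapomorphy, so it tells us nothing about relationships among taxa.
Most parsimonious ingroup topology: (((Taxon 7,Taxon 4),Taxon 8),Taxon 6).
Taxon 7 and Taxon 4 form a cherry on this tree, so they are sister taxa.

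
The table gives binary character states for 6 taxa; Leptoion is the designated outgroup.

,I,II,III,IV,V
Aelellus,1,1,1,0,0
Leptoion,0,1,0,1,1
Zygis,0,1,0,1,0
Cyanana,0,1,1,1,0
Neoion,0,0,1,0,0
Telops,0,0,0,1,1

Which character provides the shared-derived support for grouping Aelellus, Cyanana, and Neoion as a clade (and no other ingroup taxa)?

Character polarity is set by the outgroup: the derived state is whichever differs from the outgroup's state, so for II, IV, V the derived state is '0', and for the remaining characters it is '1'.
I: derived state '1' in Aelellus only — an autapomorphy, so it tells us nothing about relationships among taxa.
II groups Neoion and Telops, which is incompatible with the clades supported by the remaining characters; treating it as convergent (homoplasy) costs fewer steps than any alternative tree.
Only Aelellus, Cyanana, and Neoion show the derived state '1' for III, supporting them as a clade.
IV: derived state '0' in Aelellus and Neoion only — synapomorphy for {Aelellus, Neoion}.
V (derived state '0') is shared by Aelellus, Cyanana, Neoion, and Zygis — a synapomorphy uniting that clade.
Most parsimonious ingroup topology: ((((Aelellus,Neoion),Cyanana),Zygis),Telops).
The clade {Aelellus, Cyanana, Neoion} is supported by III: its derived state '1' occurs in exactly those taxa and in no other taxon (including the outgroup).

III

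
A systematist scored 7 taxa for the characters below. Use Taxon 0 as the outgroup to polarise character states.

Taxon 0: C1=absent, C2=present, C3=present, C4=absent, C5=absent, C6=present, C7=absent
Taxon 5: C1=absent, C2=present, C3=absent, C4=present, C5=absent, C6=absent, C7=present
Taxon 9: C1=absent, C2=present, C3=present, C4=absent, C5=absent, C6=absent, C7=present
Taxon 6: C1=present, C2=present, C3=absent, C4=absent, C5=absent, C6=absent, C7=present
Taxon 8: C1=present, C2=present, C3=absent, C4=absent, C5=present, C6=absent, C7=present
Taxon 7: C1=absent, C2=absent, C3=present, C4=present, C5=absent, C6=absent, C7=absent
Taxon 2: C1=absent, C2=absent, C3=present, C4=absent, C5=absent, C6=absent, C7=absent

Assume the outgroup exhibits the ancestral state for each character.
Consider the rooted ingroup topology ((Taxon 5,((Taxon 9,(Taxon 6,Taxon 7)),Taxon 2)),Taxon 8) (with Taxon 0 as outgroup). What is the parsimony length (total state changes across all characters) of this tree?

Map each character onto ((Taxon 5,((Taxon 9,(Taxon 6,Taxon 7)),Taxon 2)),Taxon 8) (rooted by Taxon 0) and count the minimum state changes it requires (Fitch parsimony):
C1: 2; C2: 2; C3: 3; C4: 2; C5: 1; C6: 1; C7: 3.
Total tree length = 14.

14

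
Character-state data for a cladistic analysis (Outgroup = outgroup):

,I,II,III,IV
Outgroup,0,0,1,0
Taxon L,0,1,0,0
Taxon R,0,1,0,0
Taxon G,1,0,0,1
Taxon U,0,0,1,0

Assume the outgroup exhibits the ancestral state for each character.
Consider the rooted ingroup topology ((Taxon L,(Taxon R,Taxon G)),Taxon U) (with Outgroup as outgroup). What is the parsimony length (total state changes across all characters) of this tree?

Map each character onto ((Taxon L,(Taxon R,Taxon G)),Taxon U) (rooted by Outgroup) and count the minimum state changes it requires (Fitch parsimony):
I: 1; II: 2; III: 1; IV: 1.
Total tree length = 5.

5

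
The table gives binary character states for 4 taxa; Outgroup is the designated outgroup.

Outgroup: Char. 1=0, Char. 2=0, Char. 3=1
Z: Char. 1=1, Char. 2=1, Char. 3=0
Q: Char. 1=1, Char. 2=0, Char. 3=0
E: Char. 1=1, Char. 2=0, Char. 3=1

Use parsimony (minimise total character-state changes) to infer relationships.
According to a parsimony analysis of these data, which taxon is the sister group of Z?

Character polarity is set by the outgroup: the derived state is whichever differs from the outgroup's state, so for Char. 3 the derived state is '0', and for the remaining characters it is '1'.
All ingroup taxa share the derived state '1' for Char. 1; it defines the ingroup but does not resolve relationships within it.
Char. 2: derived state '1' in Z only — an autapomorphy, so it tells us nothing about relationships among taxa.
Char. 3: derived state '0' in Q and Z only — synapomorphy for {Q, Z}.
Most parsimonious ingroup topology: ((Z,Q),E).
Z and Q form a cherry on this tree, so they are sister taxa.

Q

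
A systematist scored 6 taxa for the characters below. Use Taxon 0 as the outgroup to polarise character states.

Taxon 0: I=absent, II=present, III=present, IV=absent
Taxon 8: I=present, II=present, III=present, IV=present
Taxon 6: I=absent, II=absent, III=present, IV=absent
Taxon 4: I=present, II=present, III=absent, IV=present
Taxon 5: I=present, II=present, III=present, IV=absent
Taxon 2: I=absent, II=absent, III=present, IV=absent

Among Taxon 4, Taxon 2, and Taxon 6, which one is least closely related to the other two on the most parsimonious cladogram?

Character polarity is set by the outgroup: the derived state is whichever differs from the outgroup's state, so for II, III the derived state is 'absent', and for the remaining characters it is 'present'.
I: derived state 'present' in Taxon 4, Taxon 5, and Taxon 8 only — synapomorphy for {Taxon 4, Taxon 5, Taxon 8}.
II: derived state 'absent' in Taxon 2 and Taxon 6 only — synapomorphy for {Taxon 2, Taxon 6}.
III: derived state 'absent' in Taxon 4 only — an autapomorphy, so it tells us nothing about relationships among taxa.
IV: derived state 'present' in Taxon 4 and Taxon 8 only — synapomorphy for {Taxon 4, Taxon 8}.
Most parsimonious ingroup topology: (((Taxon 8,Taxon 4),Taxon 5),(Taxon 6,Taxon 2)).
Taxon 6 and Taxon 2 share a more recent common ancestor with each other than either does with Taxon 4, so Taxon 4 is the least closely related of the three.

Taxon 4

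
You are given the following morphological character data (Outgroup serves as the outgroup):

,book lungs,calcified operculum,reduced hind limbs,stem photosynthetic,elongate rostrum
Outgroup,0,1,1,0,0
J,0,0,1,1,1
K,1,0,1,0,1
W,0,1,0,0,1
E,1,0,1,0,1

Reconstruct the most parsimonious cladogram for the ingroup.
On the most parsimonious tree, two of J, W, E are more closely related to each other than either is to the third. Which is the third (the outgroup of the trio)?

Character polarity is set by the outgroup: the derived state is whichever differs from the outgroup's state, so for calcified operculum, reduced hind limbs the derived state is '0', and for the remaining characters it is '1'.
Only E and K show the derived state '1' for book lungs, supporting them as a clade.
calcified operculum: derived state '0' in E, J, and K only — synapomorphy for {E, J, K}.
reduced hind limbs (derived state '0') is unique to W (autapomorphy; uninformative for grouping).
stem photosynthetic: derived state '1' in J only — an autapomorphy, so it tells us nothing about relationships among taxa.
All ingroup taxa share the derived state '1' for elongate rostrum; it defines the ingroup but does not resolve relationships within it.
Most parsimonious ingroup topology: ((J,(K,E)),W).
J and E share a more recent common ancestor with each other than either does with W, so W is the least closely related of the three.

W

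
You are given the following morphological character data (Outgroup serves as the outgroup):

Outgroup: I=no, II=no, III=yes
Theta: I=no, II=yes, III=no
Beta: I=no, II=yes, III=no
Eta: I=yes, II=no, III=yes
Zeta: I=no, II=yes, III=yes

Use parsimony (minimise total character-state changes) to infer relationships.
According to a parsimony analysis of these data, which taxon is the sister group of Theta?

Character polarity is set by the outgroup: the derived state is whichever differs from the outgroup's state, so for III the derived state is 'no', and for the remaining characters it is 'yes'.
I: derived state 'yes' in Eta only — an autapomorphy, so it tells us nothing about relationships among taxa.
II: derived state 'yes' in Beta, Theta, and Zeta only — synapomorphy for {Beta, Theta, Zeta}.
Only Beta and Theta show the derived state 'no' for III, supporting them as a clade.
Most parsimonious ingroup topology: (((Theta,Beta),Zeta),Eta).
Theta and Beta form a cherry on this tree, so they are sister taxa.

Beta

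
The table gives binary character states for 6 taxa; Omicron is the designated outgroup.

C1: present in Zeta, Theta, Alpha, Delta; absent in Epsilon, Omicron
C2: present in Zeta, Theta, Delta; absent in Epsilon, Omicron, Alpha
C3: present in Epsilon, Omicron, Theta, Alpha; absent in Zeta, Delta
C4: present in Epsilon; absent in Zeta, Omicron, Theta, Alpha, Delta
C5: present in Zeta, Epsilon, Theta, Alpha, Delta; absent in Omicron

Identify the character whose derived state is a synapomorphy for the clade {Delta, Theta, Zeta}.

Character polarity is set by the outgroup: the derived state is whichever differs from the outgroup's state, so for C3 the derived state is 'absent', and for the remaining characters it is 'present'.
Only Alpha, Delta, Theta, and Zeta show the derived state 'present' for C1, supporting them as a clade.
C2 (derived state 'present') is shared by Delta, Theta, and Zeta — a synapomorphy uniting that clade.
C3 (derived state 'absent') is shared by Delta and Zeta — a synapomorphy uniting that clade.
C4: derived state 'present' in Epsilon only — an autapomorphy, so it tells us nothing about relationships among taxa.
C5 (derived state 'present') is shared by all ingroup taxa — unites the whole ingroup.
Most parsimonious ingroup topology: ((((Delta,Zeta),Theta),Alpha),Epsilon).
The clade {Delta, Theta, Zeta} is supported by C2: its derived state 'present' occurs in exactly those taxa and in no other taxon (including the outgroup).

C2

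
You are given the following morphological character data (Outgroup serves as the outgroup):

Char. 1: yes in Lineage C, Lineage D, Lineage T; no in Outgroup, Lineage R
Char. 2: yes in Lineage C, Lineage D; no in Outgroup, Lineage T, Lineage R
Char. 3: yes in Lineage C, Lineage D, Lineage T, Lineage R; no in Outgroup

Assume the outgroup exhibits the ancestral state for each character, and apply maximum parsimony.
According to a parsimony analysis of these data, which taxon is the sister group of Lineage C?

Lineage D

The outgroup has state 'no' for every character, so 'yes' is the derived state throughout.
Only Lineage C, Lineage D, and Lineage T show the derived state 'yes' for Char. 1, supporting them as a clade.
Char. 2 (derived state 'yes') is shared by Lineage C and Lineage D — a synapomorphy uniting that clade.
Char. 3 (derived state 'yes') is shared by all ingroup taxa — unites the whole ingroup.
Most parsimonious ingroup topology: (((Lineage C,Lineage D),Lineage T),Lineage R).
Lineage C and Lineage D form a cherry on this tree, so they are sister taxa.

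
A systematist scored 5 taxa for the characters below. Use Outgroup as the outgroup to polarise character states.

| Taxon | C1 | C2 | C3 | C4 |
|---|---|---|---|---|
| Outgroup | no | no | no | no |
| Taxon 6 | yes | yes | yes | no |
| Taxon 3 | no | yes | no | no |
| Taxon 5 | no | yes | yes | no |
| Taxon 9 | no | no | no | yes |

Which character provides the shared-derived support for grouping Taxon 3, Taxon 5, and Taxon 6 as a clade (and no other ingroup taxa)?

The outgroup has state 'no' for every character, so 'yes' is the derived state throughout.
C1: derived state 'yes' in Taxon 6 only — an autapomorphy, so it tells us nothing about relationships among taxa.
C2: derived state 'yes' in Taxon 3, Taxon 5, and Taxon 6 only — synapomorphy for {Taxon 3, Taxon 5, Taxon 6}.
C3: derived state 'yes' in Taxon 5 and Taxon 6 only — synapomorphy for {Taxon 5, Taxon 6}.
C4 (derived state 'yes') is unique to Taxon 9 (autapomorphy; uninformative for grouping).
Most parsimonious ingroup topology: (((Taxon 6,Taxon 5),Taxon 3),Taxon 9).
The clade {Taxon 3, Taxon 5, Taxon 6} is supported by C2: its derived state 'yes' occurs in exactly those taxa and in no other taxon (including the outgroup).

C2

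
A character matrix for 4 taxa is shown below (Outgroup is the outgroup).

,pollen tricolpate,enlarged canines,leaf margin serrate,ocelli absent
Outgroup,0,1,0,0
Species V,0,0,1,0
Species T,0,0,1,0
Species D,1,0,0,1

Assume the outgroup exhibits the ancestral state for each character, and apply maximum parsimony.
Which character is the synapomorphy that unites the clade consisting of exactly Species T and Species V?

leaf margin serrate

Character polarity is set by the outgroup: the derived state is whichever differs from the outgroup's state, so for enlarged canines the derived state is '0', and for the remaining characters it is '1'.
pollen tricolpate (derived state '1') is unique to Species D (autapomorphy; uninformative for grouping).
All ingroup taxa share the derived state '0' for enlarged canines; it defines the ingroup but does not resolve relationships within it.
leaf margin serrate: derived state '1' in Species T and Species V only — synapomorphy for {Species T, Species V}.
ocelli absent (derived state '1') is unique to Species D (autapomorphy; uninformative for grouping).
Most parsimonious ingroup topology: ((Species V,Species T),Species D).
The clade {Species T, Species V} is supported by leaf margin serrate: its derived state '1' occurs in exactly those taxa and in no other taxon (including the outgroup).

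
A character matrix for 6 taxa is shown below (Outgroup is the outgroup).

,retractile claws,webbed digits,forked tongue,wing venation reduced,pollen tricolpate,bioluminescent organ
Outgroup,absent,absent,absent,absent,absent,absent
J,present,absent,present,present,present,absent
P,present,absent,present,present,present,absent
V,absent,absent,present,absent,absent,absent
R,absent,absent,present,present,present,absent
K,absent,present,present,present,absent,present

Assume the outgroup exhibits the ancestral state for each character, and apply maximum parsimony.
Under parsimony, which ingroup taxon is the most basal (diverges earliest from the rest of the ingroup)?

The outgroup has state 'absent' for every character, so 'present' is the derived state throughout.
retractile claws (derived state 'present') is shared by J and P — a synapomorphy uniting that clade.
webbed digits: derived state 'present' in K only — an autapomorphy, so it tells us nothing about relationships among taxa.
forked tongue (derived state 'present') is shared by all ingroup taxa — unites the whole ingroup.
wing venation reduced: derived state 'present' in J, K, P, and R only — synapomorphy for {J, K, P, R}.
Only J, P, and R show the derived state 'present' for pollen tricolpate, supporting them as a clade.
bioluminescent organ (derived state 'present') is unique to K (autapomorphy; uninformative for grouping).
Most parsimonious ingroup topology: ((((J,P),R),K),V).
V is sister to the clade containing all other ingroup taxa, so it is the earliest-diverging (most basal) ingroup lineage.

V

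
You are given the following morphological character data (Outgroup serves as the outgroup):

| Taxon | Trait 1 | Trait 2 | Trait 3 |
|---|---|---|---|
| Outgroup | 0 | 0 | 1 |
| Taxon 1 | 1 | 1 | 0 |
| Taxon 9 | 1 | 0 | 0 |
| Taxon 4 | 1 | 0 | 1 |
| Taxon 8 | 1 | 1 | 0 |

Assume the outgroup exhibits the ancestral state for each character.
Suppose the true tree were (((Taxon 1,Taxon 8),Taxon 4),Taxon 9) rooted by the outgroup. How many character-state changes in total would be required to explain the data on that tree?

4

Map each character onto (((Taxon 1,Taxon 8),Taxon 4),Taxon 9) (rooted by Outgroup) and count the minimum state changes it requires (Fitch parsimony):
Trait 1: 1; Trait 2: 1; Trait 3: 2.
Total tree length = 4.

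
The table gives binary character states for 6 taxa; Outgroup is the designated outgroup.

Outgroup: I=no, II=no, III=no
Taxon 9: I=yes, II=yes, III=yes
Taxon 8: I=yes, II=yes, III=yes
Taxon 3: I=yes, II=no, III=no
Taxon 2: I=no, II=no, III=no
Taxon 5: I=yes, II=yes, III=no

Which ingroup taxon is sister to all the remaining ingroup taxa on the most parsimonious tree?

Taxon 2

The outgroup has state 'no' for every character, so 'yes' is the derived state throughout.
Only Taxon 3, Taxon 5, Taxon 8, and Taxon 9 show the derived state 'yes' for I, supporting them as a clade.
Only Taxon 5, Taxon 8, and Taxon 9 show the derived state 'yes' for II, supporting them as a clade.
Only Taxon 8 and Taxon 9 show the derived state 'yes' for III, supporting them as a clade.
Most parsimonious ingroup topology: ((((Taxon 9,Taxon 8),Taxon 5),Taxon 3),Taxon 2).
Taxon 2 is sister to the clade containing all other ingroup taxa, so it is the earliest-diverging (most basal) ingroup lineage.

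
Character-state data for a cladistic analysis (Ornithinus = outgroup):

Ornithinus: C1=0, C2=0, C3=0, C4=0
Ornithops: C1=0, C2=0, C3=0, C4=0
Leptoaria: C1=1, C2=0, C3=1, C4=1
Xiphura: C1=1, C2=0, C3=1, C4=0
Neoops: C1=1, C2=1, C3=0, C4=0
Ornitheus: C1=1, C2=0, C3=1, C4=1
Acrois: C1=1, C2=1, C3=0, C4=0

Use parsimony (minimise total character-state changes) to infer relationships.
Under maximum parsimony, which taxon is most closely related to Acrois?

Neoops

The outgroup has state '0' for every character, so '1' is the derived state throughout.
C1: derived state '1' in Acrois, Leptoaria, Neoops, Ornitheus, and Xiphura only — synapomorphy for {Acrois, Leptoaria, Neoops, Ornitheus, Xiphura}.
Only Acrois and Neoops show the derived state '1' for C2, supporting them as a clade.
C3: derived state '1' in Leptoaria, Ornitheus, and Xiphura only — synapomorphy for {Leptoaria, Ornitheus, Xiphura}.
C4: derived state '1' in Leptoaria and Ornitheus only — synapomorphy for {Leptoaria, Ornitheus}.
Most parsimonious ingroup topology: (Ornithops,(((Leptoaria,Ornitheus),Xiphura),(Neoops,Acrois))).
Acrois and Neoops form a cherry on this tree, so they are sister taxa.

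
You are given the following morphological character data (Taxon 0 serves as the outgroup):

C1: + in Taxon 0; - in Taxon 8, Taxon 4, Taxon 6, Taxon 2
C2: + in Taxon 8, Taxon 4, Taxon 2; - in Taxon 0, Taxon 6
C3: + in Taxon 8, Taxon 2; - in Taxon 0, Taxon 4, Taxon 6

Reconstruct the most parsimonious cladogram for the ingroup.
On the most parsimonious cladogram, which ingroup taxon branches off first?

Taxon 6

Character polarity is set by the outgroup: the derived state is whichever differs from the outgroup's state, so for C1 the derived state is '-', and for the remaining characters it is '+'.
All ingroup taxa share the derived state '-' for C1; it defines the ingroup but does not resolve relationships within it.
C2: derived state '+' in Taxon 2, Taxon 4, and Taxon 8 only — synapomorphy for {Taxon 2, Taxon 4, Taxon 8}.
C3 (derived state '+') is shared by Taxon 2 and Taxon 8 — a synapomorphy uniting that clade.
Most parsimonious ingroup topology: (((Taxon 8,Taxon 2),Taxon 4),Taxon 6).
Taxon 6 is sister to the clade containing all other ingroup taxa, so it is the earliest-diverging (most basal) ingroup lineage.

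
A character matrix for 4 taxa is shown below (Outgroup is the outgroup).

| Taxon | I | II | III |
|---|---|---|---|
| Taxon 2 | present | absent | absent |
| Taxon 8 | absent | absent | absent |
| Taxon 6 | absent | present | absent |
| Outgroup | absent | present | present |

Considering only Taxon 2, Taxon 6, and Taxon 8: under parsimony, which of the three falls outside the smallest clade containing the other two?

Taxon 6

Character polarity is set by the outgroup: the derived state is whichever differs from the outgroup's state, so for II, III the derived state is 'absent', and for the remaining characters it is 'present'.
I: derived state 'present' in Taxon 2 only — an autapomorphy, so it tells us nothing about relationships among taxa.
II: derived state 'absent' in Taxon 2 and Taxon 8 only — synapomorphy for {Taxon 2, Taxon 8}.
III (derived state 'absent') is shared by all ingroup taxa — unites the whole ingroup.
Most parsimonious ingroup topology: (Taxon 6,(Taxon 2,Taxon 8)).
Taxon 8 and Taxon 2 share a more recent common ancestor with each other than either does with Taxon 6, so Taxon 6 is the least closely related of the three.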